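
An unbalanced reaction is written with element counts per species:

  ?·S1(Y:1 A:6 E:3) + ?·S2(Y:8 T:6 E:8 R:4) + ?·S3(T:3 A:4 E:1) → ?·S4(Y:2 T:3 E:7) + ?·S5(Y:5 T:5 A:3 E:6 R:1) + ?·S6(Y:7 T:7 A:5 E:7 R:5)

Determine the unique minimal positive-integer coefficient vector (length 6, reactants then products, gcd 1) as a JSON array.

Y: 2·1+6·8+5·0 = 50 | 1·2+4·5+4·7 = 50
T: 2·0+6·6+5·3 = 51 | 1·3+4·5+4·7 = 51
A: 2·6+6·0+5·4 = 32 | 1·0+4·3+4·5 = 32
E: 2·3+6·8+5·1 = 59 | 1·7+4·6+4·7 = 59
R: 2·0+6·4+5·0 = 24 | 1·0+4·1+4·5 = 24
gcd(2,6,5,1,4,4) = 1

Coefficients: [2, 6, 5, 1, 4, 4]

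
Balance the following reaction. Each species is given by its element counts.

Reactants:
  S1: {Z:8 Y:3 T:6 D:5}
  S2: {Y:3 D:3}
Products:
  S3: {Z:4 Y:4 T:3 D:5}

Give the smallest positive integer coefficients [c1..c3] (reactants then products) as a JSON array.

Z: 3·8+5·0 = 24 | 6·4 = 24
Y: 3·3+5·3 = 24 | 6·4 = 24
T: 3·6+5·0 = 18 | 6·3 = 18
D: 3·5+5·3 = 30 | 6·5 = 30
gcd(3,5,6) = 1

Coefficients: [3, 5, 6]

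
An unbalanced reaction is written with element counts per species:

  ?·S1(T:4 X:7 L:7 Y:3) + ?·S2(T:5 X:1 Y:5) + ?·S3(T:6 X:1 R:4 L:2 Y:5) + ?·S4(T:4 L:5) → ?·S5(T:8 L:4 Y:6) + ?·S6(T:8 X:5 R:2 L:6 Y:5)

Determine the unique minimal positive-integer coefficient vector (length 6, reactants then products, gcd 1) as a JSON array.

Coefficients: [3, 6, 3, 5, 4, 6]

T: 3·4+6·5+3·6+5·4 = 80 | 4·8+6·8 = 80
X: 3·7+6·1+3·1+5·0 = 30 | 4·0+6·5 = 30
R: 3·0+6·0+3·4+5·0 = 12 | 4·0+6·2 = 12
L: 3·7+6·0+3·2+5·5 = 52 | 4·4+6·6 = 52
Y: 3·3+6·5+3·5+5·0 = 54 | 4·6+6·5 = 54
gcd(3,6,3,5,4,6) = 1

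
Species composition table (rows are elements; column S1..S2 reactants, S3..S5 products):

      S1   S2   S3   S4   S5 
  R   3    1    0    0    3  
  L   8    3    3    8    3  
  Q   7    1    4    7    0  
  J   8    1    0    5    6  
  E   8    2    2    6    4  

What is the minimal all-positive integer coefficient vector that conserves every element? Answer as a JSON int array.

R: 4·3+3·1 = 15 | 6·0+1·0+5·3 = 15
L: 4·8+3·3 = 41 | 6·3+1·8+5·3 = 41
Q: 4·7+3·1 = 31 | 6·4+1·7+5·0 = 31
J: 4·8+3·1 = 35 | 6·0+1·5+5·6 = 35
E: 4·8+3·2 = 38 | 6·2+1·6+5·4 = 38
gcd(4,3,6,1,5) = 1

Coefficients: [4, 3, 6, 1, 5]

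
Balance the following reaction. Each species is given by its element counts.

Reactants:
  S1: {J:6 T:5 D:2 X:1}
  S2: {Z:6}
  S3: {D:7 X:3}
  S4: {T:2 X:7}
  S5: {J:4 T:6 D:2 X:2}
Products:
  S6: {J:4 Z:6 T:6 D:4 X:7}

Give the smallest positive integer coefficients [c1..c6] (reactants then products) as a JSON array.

J: 2·6+6·0+2·0+4·0+3·4 = 24 | 6·4 = 24
Z: 2·0+6·6+2·0+4·0+3·0 = 36 | 6·6 = 36
T: 2·5+6·0+2·0+4·2+3·6 = 36 | 6·6 = 36
D: 2·2+6·0+2·7+4·0+3·2 = 24 | 6·4 = 24
X: 2·1+6·0+2·3+4·7+3·2 = 42 | 6·7 = 42
gcd(2,6,2,4,3,6) = 1

Coefficients: [2, 6, 2, 4, 3, 6]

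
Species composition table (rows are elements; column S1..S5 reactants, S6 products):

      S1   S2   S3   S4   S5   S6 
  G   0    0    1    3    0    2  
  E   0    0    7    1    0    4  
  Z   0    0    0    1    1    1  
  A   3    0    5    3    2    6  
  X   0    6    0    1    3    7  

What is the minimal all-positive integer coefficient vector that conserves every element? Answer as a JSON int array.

Coefficients: [2, 5, 3, 3, 3, 6]

G: 2·0+5·0+3·1+3·3+3·0 = 12 | 6·2 = 12
E: 2·0+5·0+3·7+3·1+3·0 = 24 | 6·4 = 24
Z: 2·0+5·0+3·0+3·1+3·1 = 6 | 6·1 = 6
A: 2·3+5·0+3·5+3·3+3·2 = 36 | 6·6 = 36
X: 2·0+5·6+3·0+3·1+3·3 = 42 | 6·7 = 42
gcd(2,5,3,3,3,6) = 1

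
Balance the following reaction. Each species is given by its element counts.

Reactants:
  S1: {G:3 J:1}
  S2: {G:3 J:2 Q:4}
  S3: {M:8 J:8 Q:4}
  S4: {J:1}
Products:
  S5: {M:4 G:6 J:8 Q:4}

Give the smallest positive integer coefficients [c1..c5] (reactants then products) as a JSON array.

Coefficients: [3, 1, 1, 3, 2]

M: 3·0+1·0+1·8+3·0 = 8 | 2·4 = 8
G: 3·3+1·3+1·0+3·0 = 12 | 2·6 = 12
J: 3·1+1·2+1·8+3·1 = 16 | 2·8 = 16
Q: 3·0+1·4+1·4+3·0 = 8 | 2·4 = 8
gcd(3,1,1,3,2) = 1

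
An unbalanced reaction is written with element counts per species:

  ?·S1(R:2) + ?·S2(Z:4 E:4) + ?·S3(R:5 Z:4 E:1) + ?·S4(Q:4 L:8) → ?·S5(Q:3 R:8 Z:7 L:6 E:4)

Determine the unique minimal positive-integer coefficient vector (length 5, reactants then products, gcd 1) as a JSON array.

Q: 6·0+3·0+4·0+3·4 = 12 | 4·3 = 12
R: 6·2+3·0+4·5+3·0 = 32 | 4·8 = 32
Z: 6·0+3·4+4·4+3·0 = 28 | 4·7 = 28
L: 6·0+3·0+4·0+3·8 = 24 | 4·6 = 24
E: 6·0+3·4+4·1+3·0 = 16 | 4·4 = 16
gcd(6,3,4,3,4) = 1

Coefficients: [6, 3, 4, 3, 4]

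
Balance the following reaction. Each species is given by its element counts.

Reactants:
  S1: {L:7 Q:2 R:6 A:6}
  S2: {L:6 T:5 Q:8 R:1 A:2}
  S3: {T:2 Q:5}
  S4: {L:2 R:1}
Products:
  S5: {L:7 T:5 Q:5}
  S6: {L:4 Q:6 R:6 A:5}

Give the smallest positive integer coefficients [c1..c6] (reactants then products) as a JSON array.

L: 3·7+1·6+5·0+5·2 = 37 | 3·7+4·4 = 37
T: 3·0+1·5+5·2+5·0 = 15 | 3·5+4·0 = 15
Q: 3·2+1·8+5·5+5·0 = 39 | 3·5+4·6 = 39
R: 3·6+1·1+5·0+5·1 = 24 | 3·0+4·6 = 24
A: 3·6+1·2+5·0+5·0 = 20 | 3·0+4·5 = 20
gcd(3,1,5,5,3,4) = 1

Coefficients: [3, 1, 5, 5, 3, 4]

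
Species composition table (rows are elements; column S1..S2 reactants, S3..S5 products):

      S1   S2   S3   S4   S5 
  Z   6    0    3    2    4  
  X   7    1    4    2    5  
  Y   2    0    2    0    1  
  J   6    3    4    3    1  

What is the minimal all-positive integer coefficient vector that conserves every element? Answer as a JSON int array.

Coefficients: [5, 1, 4, 5, 2]

Z: 5·6+1·0 = 30 | 4·3+5·2+2·4 = 30
X: 5·7+1·1 = 36 | 4·4+5·2+2·5 = 36
Y: 5·2+1·0 = 10 | 4·2+5·0+2·1 = 10
J: 5·6+1·3 = 33 | 4·4+5·3+2·1 = 33
gcd(5,1,4,5,2) = 1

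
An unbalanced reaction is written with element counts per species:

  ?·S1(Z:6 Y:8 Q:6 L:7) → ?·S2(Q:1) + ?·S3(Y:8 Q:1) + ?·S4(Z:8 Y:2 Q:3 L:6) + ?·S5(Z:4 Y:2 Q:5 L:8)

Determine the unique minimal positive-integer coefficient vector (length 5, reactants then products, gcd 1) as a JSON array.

Coefficients: [4, 5, 3, 2, 2]

Z: 4·6 = 24 | 5·0+3·0+2·8+2·4 = 24
Y: 4·8 = 32 | 5·0+3·8+2·2+2·2 = 32
Q: 4·6 = 24 | 5·1+3·1+2·3+2·5 = 24
L: 4·7 = 28 | 5·0+3·0+2·6+2·8 = 28
gcd(4,5,3,2,2) = 1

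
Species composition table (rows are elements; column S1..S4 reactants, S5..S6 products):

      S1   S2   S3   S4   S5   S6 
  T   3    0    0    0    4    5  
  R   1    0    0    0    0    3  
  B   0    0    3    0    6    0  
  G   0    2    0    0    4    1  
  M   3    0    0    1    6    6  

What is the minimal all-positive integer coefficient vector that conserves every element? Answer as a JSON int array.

T: 6·3+5·0+4·0+6·0 = 18 | 2·4+2·5 = 18
R: 6·1+5·0+4·0+6·0 = 6 | 2·0+2·3 = 6
B: 6·0+5·0+4·3+6·0 = 12 | 2·6+2·0 = 12
G: 6·0+5·2+4·0+6·0 = 10 | 2·4+2·1 = 10
M: 6·3+5·0+4·0+6·1 = 24 | 2·6+2·6 = 24
gcd(6,5,4,6,2,2) = 1

Coefficients: [6, 5, 4, 6, 2, 2]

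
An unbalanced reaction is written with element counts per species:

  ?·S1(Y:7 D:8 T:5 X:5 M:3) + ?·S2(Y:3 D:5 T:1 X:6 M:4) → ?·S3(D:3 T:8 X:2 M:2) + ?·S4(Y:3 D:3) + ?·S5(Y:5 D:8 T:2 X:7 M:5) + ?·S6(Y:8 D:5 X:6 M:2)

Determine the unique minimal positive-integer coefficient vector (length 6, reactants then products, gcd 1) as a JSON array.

Coefficients: [6, 6, 3, 2, 6, 3]

Y: 6·7+6·3 = 60 | 3·0+2·3+6·5+3·8 = 60
D: 6·8+6·5 = 78 | 3·3+2·3+6·8+3·5 = 78
T: 6·5+6·1 = 36 | 3·8+2·0+6·2+3·0 = 36
X: 6·5+6·6 = 66 | 3·2+2·0+6·7+3·6 = 66
M: 6·3+6·4 = 42 | 3·2+2·0+6·5+3·2 = 42
gcd(6,6,3,2,6,3) = 1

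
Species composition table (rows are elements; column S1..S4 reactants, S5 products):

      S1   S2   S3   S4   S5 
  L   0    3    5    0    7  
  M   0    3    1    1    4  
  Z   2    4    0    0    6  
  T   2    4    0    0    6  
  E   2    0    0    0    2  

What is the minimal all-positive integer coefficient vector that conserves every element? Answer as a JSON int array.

Coefficients: [5, 5, 4, 1, 5]

L: 5·0+5·3+4·5+1·0 = 35 | 5·7 = 35
M: 5·0+5·3+4·1+1·1 = 20 | 5·4 = 20
Z: 5·2+5·4+4·0+1·0 = 30 | 5·6 = 30
T: 5·2+5·4+4·0+1·0 = 30 | 5·6 = 30
E: 5·2+5·0+4·0+1·0 = 10 | 5·2 = 10
gcd(5,5,4,1,5) = 1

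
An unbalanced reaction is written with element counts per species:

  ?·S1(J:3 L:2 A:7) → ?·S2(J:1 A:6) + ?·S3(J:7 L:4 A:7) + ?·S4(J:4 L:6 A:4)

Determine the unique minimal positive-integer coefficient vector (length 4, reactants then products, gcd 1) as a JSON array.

Coefficients: [5, 4, 1, 1]

J: 5·3 = 15 | 4·1+1·7+1·4 = 15
L: 5·2 = 10 | 4·0+1·4+1·6 = 10
A: 5·7 = 35 | 4·6+1·7+1·4 = 35
gcd(5,4,1,1) = 1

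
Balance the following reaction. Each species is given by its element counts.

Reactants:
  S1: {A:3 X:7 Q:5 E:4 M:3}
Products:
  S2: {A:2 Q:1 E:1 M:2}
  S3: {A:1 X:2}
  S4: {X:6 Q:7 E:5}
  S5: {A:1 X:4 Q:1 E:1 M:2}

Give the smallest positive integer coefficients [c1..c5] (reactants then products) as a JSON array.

A: 6·3 = 18 | 5·2+4·1+3·0+4·1 = 18
X: 6·7 = 42 | 5·0+4·2+3·6+4·4 = 42
Q: 6·5 = 30 | 5·1+4·0+3·7+4·1 = 30
E: 6·4 = 24 | 5·1+4·0+3·5+4·1 = 24
M: 6·3 = 18 | 5·2+4·0+3·0+4·2 = 18
gcd(6,5,4,3,4) = 1

Coefficients: [6, 5, 4, 3, 4]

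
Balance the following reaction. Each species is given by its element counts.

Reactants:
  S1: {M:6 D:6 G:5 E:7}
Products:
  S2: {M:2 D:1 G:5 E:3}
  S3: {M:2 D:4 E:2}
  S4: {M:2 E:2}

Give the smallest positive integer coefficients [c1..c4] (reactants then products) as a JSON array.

M: 4·6 = 24 | 4·2+5·2+3·2 = 24
D: 4·6 = 24 | 4·1+5·4+3·0 = 24
G: 4·5 = 20 | 4·5+5·0+3·0 = 20
E: 4·7 = 28 | 4·3+5·2+3·2 = 28
gcd(4,4,5,3) = 1

Coefficients: [4, 4, 5, 3]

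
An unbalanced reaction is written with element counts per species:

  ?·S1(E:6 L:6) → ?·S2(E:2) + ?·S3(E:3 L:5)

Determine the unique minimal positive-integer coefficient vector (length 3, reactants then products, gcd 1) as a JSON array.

Coefficients: [5, 6, 6]

E: 5·6 = 30 | 6·2+6·3 = 30
L: 5·6 = 30 | 6·0+6·5 = 30
gcd(5,6,6) = 1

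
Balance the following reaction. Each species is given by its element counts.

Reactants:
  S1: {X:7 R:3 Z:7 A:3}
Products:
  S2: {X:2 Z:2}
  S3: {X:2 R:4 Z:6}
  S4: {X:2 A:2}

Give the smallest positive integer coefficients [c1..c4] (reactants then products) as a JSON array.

X: 4·7 = 28 | 5·2+3·2+6·2 = 28
R: 4·3 = 12 | 5·0+3·4+6·0 = 12
Z: 4·7 = 28 | 5·2+3·6+6·0 = 28
A: 4·3 = 12 | 5·0+3·0+6·2 = 12
gcd(4,5,3,6) = 1

Coefficients: [4, 5, 3, 6]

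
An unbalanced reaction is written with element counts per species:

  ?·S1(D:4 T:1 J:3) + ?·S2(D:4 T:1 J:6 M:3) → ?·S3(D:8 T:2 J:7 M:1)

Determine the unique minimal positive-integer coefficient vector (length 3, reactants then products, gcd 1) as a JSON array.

D: 5·4+1·4 = 24 | 3·8 = 24
T: 5·1+1·1 = 6 | 3·2 = 6
J: 5·3+1·6 = 21 | 3·7 = 21
M: 5·0+1·3 = 3 | 3·1 = 3
gcd(5,1,3) = 1

Coefficients: [5, 1, 3]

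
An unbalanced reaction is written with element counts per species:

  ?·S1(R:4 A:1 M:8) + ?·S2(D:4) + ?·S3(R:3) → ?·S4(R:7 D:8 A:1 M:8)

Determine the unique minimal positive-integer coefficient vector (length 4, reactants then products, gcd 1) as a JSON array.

Coefficients: [1, 2, 1, 1]

R: 1·4+2·0+1·3 = 7 | 1·7 = 7
D: 1·0+2·4+1·0 = 8 | 1·8 = 8
A: 1·1+2·0+1·0 = 1 | 1·1 = 1
M: 1·8+2·0+1·0 = 8 | 1·8 = 8
gcd(1,2,1,1) = 1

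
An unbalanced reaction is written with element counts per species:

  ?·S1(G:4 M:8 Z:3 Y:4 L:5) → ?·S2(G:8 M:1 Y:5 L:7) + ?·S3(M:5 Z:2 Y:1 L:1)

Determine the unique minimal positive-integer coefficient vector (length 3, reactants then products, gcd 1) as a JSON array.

Coefficients: [2, 1, 3]

G: 2·4 = 8 | 1·8+3·0 = 8
M: 2·8 = 16 | 1·1+3·5 = 16
Z: 2·3 = 6 | 1·0+3·2 = 6
Y: 2·4 = 8 | 1·5+3·1 = 8
L: 2·5 = 10 | 1·7+3·1 = 10
gcd(2,1,3) = 1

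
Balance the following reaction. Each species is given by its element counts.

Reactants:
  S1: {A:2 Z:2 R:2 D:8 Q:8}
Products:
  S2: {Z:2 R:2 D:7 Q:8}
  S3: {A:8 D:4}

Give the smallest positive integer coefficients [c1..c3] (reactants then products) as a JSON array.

Coefficients: [4, 4, 1]

A: 4·2 = 8 | 4·0+1·8 = 8
Z: 4·2 = 8 | 4·2+1·0 = 8
R: 4·2 = 8 | 4·2+1·0 = 8
D: 4·8 = 32 | 4·7+1·4 = 32
Q: 4·8 = 32 | 4·8+1·0 = 32
gcd(4,4,1) = 1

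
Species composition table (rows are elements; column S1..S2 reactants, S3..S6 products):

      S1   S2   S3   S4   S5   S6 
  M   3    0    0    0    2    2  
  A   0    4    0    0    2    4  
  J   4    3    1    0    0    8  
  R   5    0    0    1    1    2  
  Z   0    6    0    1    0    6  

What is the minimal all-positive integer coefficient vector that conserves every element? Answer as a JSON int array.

M: 2·3+2·0 = 6 | 6·0+6·0+2·2+1·2 = 6
A: 2·0+2·4 = 8 | 6·0+6·0+2·2+1·4 = 8
J: 2·4+2·3 = 14 | 6·1+6·0+2·0+1·8 = 14
R: 2·5+2·0 = 10 | 6·0+6·1+2·1+1·2 = 10
Z: 2·0+2·6 = 12 | 6·0+6·1+2·0+1·6 = 12
gcd(2,2,6,6,2,1) = 1

Coefficients: [2, 2, 6, 6, 2, 1]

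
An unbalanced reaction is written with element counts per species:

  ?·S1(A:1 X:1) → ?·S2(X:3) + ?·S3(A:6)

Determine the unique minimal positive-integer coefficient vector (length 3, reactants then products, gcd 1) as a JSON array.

Coefficients: [6, 2, 1]

A: 6·1 = 6 | 2·0+1·6 = 6
X: 6·1 = 6 | 2·3+1·0 = 6
gcd(6,2,1) = 1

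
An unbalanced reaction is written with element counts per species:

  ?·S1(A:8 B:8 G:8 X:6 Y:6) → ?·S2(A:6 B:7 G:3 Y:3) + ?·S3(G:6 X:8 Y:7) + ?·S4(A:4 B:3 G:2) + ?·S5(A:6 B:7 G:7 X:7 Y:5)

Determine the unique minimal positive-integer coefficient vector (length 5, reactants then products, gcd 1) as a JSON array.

Coefficients: [5, 2, 2, 4, 2]

A: 5·8 = 40 | 2·6+2·0+4·4+2·6 = 40
B: 5·8 = 40 | 2·7+2·0+4·3+2·7 = 40
G: 5·8 = 40 | 2·3+2·6+4·2+2·7 = 40
X: 5·6 = 30 | 2·0+2·8+4·0+2·7 = 30
Y: 5·6 = 30 | 2·3+2·7+4·0+2·5 = 30
gcd(5,2,2,4,2) = 1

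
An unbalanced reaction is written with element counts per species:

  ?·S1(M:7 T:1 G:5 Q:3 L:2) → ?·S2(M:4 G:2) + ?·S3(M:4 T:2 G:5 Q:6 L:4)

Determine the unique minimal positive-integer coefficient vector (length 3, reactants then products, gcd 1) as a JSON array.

Coefficients: [4, 5, 2]

M: 4·7 = 28 | 5·4+2·4 = 28
T: 4·1 = 4 | 5·0+2·2 = 4
G: 4·5 = 20 | 5·2+2·5 = 20
Q: 4·3 = 12 | 5·0+2·6 = 12
L: 4·2 = 8 | 5·0+2·4 = 8
gcd(4,5,2) = 1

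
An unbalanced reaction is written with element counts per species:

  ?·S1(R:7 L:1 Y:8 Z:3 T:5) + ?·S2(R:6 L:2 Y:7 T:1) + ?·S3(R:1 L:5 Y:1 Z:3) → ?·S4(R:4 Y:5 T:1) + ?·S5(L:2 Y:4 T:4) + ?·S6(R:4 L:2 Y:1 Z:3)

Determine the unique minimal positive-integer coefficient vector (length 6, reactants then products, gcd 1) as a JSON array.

R: 3·7+3·6+1·1 = 40 | 6·4+3·0+4·4 = 40
L: 3·1+3·2+1·5 = 14 | 6·0+3·2+4·2 = 14
Y: 3·8+3·7+1·1 = 46 | 6·5+3·4+4·1 = 46
Z: 3·3+3·0+1·3 = 12 | 6·0+3·0+4·3 = 12
T: 3·5+3·1+1·0 = 18 | 6·1+3·4+4·0 = 18
gcd(3,3,1,6,3,4) = 1

Coefficients: [3, 3, 1, 6, 3, 4]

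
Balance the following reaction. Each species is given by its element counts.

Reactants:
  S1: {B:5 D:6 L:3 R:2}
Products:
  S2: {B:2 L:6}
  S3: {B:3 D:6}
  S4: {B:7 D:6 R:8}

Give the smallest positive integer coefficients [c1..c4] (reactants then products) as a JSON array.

B: 4·5 = 20 | 2·2+3·3+1·7 = 20
D: 4·6 = 24 | 2·0+3·6+1·6 = 24
L: 4·3 = 12 | 2·6+3·0+1·0 = 12
R: 4·2 = 8 | 2·0+3·0+1·8 = 8
gcd(4,2,3,1) = 1

Coefficients: [4, 2, 3, 1]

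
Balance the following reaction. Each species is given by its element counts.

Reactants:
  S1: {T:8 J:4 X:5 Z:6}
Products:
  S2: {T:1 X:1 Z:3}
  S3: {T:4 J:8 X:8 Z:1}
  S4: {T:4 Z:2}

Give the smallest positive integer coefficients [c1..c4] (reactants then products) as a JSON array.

Coefficients: [4, 4, 2, 5]

T: 4·8 = 32 | 4·1+2·4+5·4 = 32
J: 4·4 = 16 | 4·0+2·8+5·0 = 16
X: 4·5 = 20 | 4·1+2·8+5·0 = 20
Z: 4·6 = 24 | 4·3+2·1+5·2 = 24
gcd(4,4,2,5) = 1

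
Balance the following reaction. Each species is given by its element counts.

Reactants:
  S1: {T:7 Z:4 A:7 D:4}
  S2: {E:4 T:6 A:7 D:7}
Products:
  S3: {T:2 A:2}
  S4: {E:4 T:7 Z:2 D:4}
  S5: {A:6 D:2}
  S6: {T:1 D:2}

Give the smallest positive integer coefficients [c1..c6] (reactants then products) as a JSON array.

Coefficients: [2, 4, 3, 4, 6, 4]

E: 2·0+4·4 = 16 | 3·0+4·4+6·0+4·0 = 16
T: 2·7+4·6 = 38 | 3·2+4·7+6·0+4·1 = 38
Z: 2·4+4·0 = 8 | 3·0+4·2+6·0+4·0 = 8
A: 2·7+4·7 = 42 | 3·2+4·0+6·6+4·0 = 42
D: 2·4+4·7 = 36 | 3·0+4·4+6·2+4·2 = 36
gcd(2,4,3,4,6,4) = 1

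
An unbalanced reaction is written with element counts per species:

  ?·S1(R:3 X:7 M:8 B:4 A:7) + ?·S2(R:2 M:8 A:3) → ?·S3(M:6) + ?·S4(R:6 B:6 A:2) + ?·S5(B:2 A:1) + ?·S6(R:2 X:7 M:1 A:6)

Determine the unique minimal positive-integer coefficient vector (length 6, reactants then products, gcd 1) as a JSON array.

Coefficients: [4, 1, 6, 1, 5, 4]

R: 4·3+1·2 = 14 | 6·0+1·6+5·0+4·2 = 14
X: 4·7+1·0 = 28 | 6·0+1·0+5·0+4·7 = 28
M: 4·8+1·8 = 40 | 6·6+1·0+5·0+4·1 = 40
B: 4·4+1·0 = 16 | 6·0+1·6+5·2+4·0 = 16
A: 4·7+1·3 = 31 | 6·0+1·2+5·1+4·6 = 31
gcd(4,1,6,1,5,4) = 1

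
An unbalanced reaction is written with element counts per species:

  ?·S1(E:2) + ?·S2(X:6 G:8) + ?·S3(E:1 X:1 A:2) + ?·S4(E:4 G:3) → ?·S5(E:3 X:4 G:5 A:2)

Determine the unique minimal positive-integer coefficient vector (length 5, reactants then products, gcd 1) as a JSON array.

E: 2·2+3·0+6·1+2·4 = 18 | 6·3 = 18
X: 2·0+3·6+6·1+2·0 = 24 | 6·4 = 24
G: 2·0+3·8+6·0+2·3 = 30 | 6·5 = 30
A: 2·0+3·0+6·2+2·0 = 12 | 6·2 = 12
gcd(2,3,6,2,6) = 1

Coefficients: [2, 3, 6, 2, 6]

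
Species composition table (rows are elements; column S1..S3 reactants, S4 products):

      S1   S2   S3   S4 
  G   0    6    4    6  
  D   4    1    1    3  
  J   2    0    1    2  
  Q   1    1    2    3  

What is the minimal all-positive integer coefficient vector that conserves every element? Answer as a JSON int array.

G: 2·0+1·6+6·4 = 30 | 5·6 = 30
D: 2·4+1·1+6·1 = 15 | 5·3 = 15
J: 2·2+1·0+6·1 = 10 | 5·2 = 10
Q: 2·1+1·1+6·2 = 15 | 5·3 = 15
gcd(2,1,6,5) = 1

Coefficients: [2, 1, 6, 5]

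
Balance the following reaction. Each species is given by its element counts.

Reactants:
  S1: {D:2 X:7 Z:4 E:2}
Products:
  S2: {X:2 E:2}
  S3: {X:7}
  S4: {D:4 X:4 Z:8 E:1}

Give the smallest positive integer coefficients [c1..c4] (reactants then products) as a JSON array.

Coefficients: [4, 3, 2, 2]

D: 4·2 = 8 | 3·0+2·0+2·4 = 8
X: 4·7 = 28 | 3·2+2·7+2·4 = 28
Z: 4·4 = 16 | 3·0+2·0+2·8 = 16
E: 4·2 = 8 | 3·2+2·0+2·1 = 8
gcd(4,3,2,2) = 1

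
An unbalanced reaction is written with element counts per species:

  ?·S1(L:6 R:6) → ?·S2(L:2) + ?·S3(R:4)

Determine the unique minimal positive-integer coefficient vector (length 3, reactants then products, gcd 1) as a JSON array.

L: 2·6 = 12 | 6·2+3·0 = 12
R: 2·6 = 12 | 6·0+3·4 = 12
gcd(2,6,3) = 1

Coefficients: [2, 6, 3]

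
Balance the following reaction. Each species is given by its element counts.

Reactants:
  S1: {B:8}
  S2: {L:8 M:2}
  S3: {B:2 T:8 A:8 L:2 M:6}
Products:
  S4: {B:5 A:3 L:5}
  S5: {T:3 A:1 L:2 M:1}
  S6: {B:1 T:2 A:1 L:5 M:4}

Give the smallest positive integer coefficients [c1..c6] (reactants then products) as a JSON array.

B: 2·8+5·0+2·2 = 20 | 3·5+2·0+5·1 = 20
T: 2·0+5·0+2·8 = 16 | 3·0+2·3+5·2 = 16
A: 2·0+5·0+2·8 = 16 | 3·3+2·1+5·1 = 16
L: 2·0+5·8+2·2 = 44 | 3·5+2·2+5·5 = 44
M: 2·0+5·2+2·6 = 22 | 3·0+2·1+5·4 = 22
gcd(2,5,2,3,2,5) = 1

Coefficients: [2, 5, 2, 3, 2, 5]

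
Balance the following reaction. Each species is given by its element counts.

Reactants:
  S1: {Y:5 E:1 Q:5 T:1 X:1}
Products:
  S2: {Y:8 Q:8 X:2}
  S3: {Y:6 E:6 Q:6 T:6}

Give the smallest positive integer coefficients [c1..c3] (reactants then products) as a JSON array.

Coefficients: [6, 3, 1]

Y: 6·5 = 30 | 3·8+1·6 = 30
E: 6·1 = 6 | 3·0+1·6 = 6
Q: 6·5 = 30 | 3·8+1·6 = 30
T: 6·1 = 6 | 3·0+1·6 = 6
X: 6·1 = 6 | 3·2+1·0 = 6
gcd(6,3,1) = 1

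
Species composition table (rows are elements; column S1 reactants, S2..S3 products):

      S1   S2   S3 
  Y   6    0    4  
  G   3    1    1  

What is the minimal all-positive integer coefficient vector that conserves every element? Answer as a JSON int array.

Coefficients: [2, 3, 3]

Y: 2·6 = 12 | 3·0+3·4 = 12
G: 2·3 = 6 | 3·1+3·1 = 6
gcd(2,3,3) = 1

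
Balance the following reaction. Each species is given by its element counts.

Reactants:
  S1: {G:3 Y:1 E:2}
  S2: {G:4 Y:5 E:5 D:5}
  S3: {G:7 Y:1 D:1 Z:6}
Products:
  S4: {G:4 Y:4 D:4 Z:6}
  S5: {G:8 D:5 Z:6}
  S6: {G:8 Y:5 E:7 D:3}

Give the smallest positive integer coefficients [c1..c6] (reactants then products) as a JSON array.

G: 5·3+5·4+3·7 = 56 | 2·4+1·8+5·8 = 56
Y: 5·1+5·5+3·1 = 33 | 2·4+1·0+5·5 = 33
E: 5·2+5·5+3·0 = 35 | 2·0+1·0+5·7 = 35
D: 5·0+5·5+3·1 = 28 | 2·4+1·5+5·3 = 28
Z: 5·0+5·0+3·6 = 18 | 2·6+1·6+5·0 = 18
gcd(5,5,3,2,1,5) = 1

Coefficients: [5, 5, 3, 2, 1, 5]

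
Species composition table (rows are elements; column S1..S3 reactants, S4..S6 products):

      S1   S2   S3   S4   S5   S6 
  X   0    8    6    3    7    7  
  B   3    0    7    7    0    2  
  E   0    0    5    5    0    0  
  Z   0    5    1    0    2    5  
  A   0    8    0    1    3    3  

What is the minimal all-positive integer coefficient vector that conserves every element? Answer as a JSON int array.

Coefficients: [2, 3, 6, 6, 3, 3]

X: 2·0+3·8+6·6 = 60 | 6·3+3·7+3·7 = 60
B: 2·3+3·0+6·7 = 48 | 6·7+3·0+3·2 = 48
E: 2·0+3·0+6·5 = 30 | 6·5+3·0+3·0 = 30
Z: 2·0+3·5+6·1 = 21 | 6·0+3·2+3·5 = 21
A: 2·0+3·8+6·0 = 24 | 6·1+3·3+3·3 = 24
gcd(2,3,6,6,3,3) = 1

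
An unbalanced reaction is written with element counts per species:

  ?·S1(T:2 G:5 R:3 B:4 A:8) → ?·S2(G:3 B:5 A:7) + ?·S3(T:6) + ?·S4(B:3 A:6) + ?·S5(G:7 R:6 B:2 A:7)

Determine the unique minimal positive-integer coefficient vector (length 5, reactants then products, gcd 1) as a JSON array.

Coefficients: [6, 3, 2, 1, 3]

T: 6·2 = 12 | 3·0+2·6+1·0+3·0 = 12
G: 6·5 = 30 | 3·3+2·0+1·0+3·7 = 30
R: 6·3 = 18 | 3·0+2·0+1·0+3·6 = 18
B: 6·4 = 24 | 3·5+2·0+1·3+3·2 = 24
A: 6·8 = 48 | 3·7+2·0+1·6+3·7 = 48
gcd(6,3,2,1,3) = 1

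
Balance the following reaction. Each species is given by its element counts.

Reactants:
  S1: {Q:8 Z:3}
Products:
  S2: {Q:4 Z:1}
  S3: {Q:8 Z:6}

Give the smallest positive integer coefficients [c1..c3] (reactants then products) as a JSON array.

Q: 4·8 = 32 | 6·4+1·8 = 32
Z: 4·3 = 12 | 6·1+1·6 = 12
gcd(4,6,1) = 1

Coefficients: [4, 6, 1]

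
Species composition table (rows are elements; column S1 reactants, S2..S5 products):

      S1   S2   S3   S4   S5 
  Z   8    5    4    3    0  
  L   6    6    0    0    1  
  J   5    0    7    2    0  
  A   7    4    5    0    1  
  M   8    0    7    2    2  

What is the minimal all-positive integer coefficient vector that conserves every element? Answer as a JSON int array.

Coefficients: [4, 3, 2, 3, 6]

Z: 4·8 = 32 | 3·5+2·4+3·3+6·0 = 32
L: 4·6 = 24 | 3·6+2·0+3·0+6·1 = 24
J: 4·5 = 20 | 3·0+2·7+3·2+6·0 = 20
A: 4·7 = 28 | 3·4+2·5+3·0+6·1 = 28
M: 4·8 = 32 | 3·0+2·7+3·2+6·2 = 32
gcd(4,3,2,3,6) = 1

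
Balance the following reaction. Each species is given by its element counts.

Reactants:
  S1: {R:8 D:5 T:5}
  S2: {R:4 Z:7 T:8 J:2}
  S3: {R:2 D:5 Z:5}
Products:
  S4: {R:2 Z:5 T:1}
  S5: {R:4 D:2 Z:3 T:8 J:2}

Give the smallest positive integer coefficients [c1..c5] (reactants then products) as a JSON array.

R: 1·8+5·4+1·2 = 30 | 5·2+5·4 = 30
D: 1·5+5·0+1·5 = 10 | 5·0+5·2 = 10
Z: 1·0+5·7+1·5 = 40 | 5·5+5·3 = 40
T: 1·5+5·8+1·0 = 45 | 5·1+5·8 = 45
J: 1·0+5·2+1·0 = 10 | 5·0+5·2 = 10
gcd(1,5,1,5,5) = 1

Coefficients: [1, 5, 1, 5, 5]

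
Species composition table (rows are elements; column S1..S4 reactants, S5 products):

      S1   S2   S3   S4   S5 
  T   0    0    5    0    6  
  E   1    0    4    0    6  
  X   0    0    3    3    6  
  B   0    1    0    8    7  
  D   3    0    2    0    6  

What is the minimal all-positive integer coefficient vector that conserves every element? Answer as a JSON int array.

Coefficients: [6, 3, 6, 4, 5]

T: 6·0+3·0+6·5+4·0 = 30 | 5·6 = 30
E: 6·1+3·0+6·4+4·0 = 30 | 5·6 = 30
X: 6·0+3·0+6·3+4·3 = 30 | 5·6 = 30
B: 6·0+3·1+6·0+4·8 = 35 | 5·7 = 35
D: 6·3+3·0+6·2+4·0 = 30 | 5·6 = 30
gcd(6,3,6,4,5) = 1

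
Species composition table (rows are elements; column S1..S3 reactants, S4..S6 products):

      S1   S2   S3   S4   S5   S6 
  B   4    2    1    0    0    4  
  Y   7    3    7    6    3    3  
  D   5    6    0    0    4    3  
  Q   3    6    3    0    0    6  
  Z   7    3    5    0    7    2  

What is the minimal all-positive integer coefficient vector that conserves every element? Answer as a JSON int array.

Coefficients: [4, 3, 2, 3, 5, 6]

B: 4·4+3·2+2·1 = 24 | 3·0+5·0+6·4 = 24
Y: 4·7+3·3+2·7 = 51 | 3·6+5·3+6·3 = 51
D: 4·5+3·6+2·0 = 38 | 3·0+5·4+6·3 = 38
Q: 4·3+3·6+2·3 = 36 | 3·0+5·0+6·6 = 36
Z: 4·7+3·3+2·5 = 47 | 3·0+5·7+6·2 = 47
gcd(4,3,2,3,5,6) = 1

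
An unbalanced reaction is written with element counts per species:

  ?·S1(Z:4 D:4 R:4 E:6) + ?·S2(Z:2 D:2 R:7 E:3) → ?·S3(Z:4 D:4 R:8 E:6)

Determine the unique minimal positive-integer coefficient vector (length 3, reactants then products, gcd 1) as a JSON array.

Coefficients: [3, 4, 5]

Z: 3·4+4·2 = 20 | 5·4 = 20
D: 3·4+4·2 = 20 | 5·4 = 20
R: 3·4+4·7 = 40 | 5·8 = 40
E: 3·6+4·3 = 30 | 5·6 = 30
gcd(3,4,5) = 1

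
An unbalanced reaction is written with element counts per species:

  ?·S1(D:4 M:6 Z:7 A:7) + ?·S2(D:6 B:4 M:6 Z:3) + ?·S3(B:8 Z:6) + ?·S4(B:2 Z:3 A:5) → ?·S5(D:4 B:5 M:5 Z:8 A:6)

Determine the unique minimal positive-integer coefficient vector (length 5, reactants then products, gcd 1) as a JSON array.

Coefficients: [3, 2, 2, 3, 6]

D: 3·4+2·6+2·0+3·0 = 24 | 6·4 = 24
B: 3·0+2·4+2·8+3·2 = 30 | 6·5 = 30
M: 3·6+2·6+2·0+3·0 = 30 | 6·5 = 30
Z: 3·7+2·3+2·6+3·3 = 48 | 6·8 = 48
A: 3·7+2·0+2·0+3·5 = 36 | 6·6 = 36
gcd(3,2,2,3,6) = 1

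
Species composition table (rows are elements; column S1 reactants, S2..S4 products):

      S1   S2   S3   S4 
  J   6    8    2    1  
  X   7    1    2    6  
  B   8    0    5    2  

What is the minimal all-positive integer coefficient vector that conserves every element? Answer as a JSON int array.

J: 3·6 = 18 | 1·8+4·2+2·1 = 18
X: 3·7 = 21 | 1·1+4·2+2·6 = 21
B: 3·8 = 24 | 1·0+4·5+2·2 = 24
gcd(3,1,4,2) = 1

Coefficients: [3, 1, 4, 2]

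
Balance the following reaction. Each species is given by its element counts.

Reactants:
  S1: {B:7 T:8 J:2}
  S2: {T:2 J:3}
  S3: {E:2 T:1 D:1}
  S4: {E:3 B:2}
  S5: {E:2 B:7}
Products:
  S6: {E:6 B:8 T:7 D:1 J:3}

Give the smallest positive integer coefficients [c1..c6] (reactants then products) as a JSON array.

Coefficients: [3, 3, 5, 6, 1, 5]

E: 3·0+3·0+5·2+6·3+1·2 = 30 | 5·6 = 30
B: 3·7+3·0+5·0+6·2+1·7 = 40 | 5·8 = 40
T: 3·8+3·2+5·1+6·0+1·0 = 35 | 5·7 = 35
D: 3·0+3·0+5·1+6·0+1·0 = 5 | 5·1 = 5
J: 3·2+3·3+5·0+6·0+1·0 = 15 | 5·3 = 15
gcd(3,3,5,6,1,5) = 1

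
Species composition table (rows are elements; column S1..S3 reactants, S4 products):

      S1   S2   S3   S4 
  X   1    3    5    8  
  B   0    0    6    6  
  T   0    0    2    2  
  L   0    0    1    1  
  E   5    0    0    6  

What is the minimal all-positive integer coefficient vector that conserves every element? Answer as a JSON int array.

Coefficients: [6, 3, 5, 5]

X: 6·1+3·3+5·5 = 40 | 5·8 = 40
B: 6·0+3·0+5·6 = 30 | 5·6 = 30
T: 6·0+3·0+5·2 = 10 | 5·2 = 10
L: 6·0+3·0+5·1 = 5 | 5·1 = 5
E: 6·5+3·0+5·0 = 30 | 5·6 = 30
gcd(6,3,5,5) = 1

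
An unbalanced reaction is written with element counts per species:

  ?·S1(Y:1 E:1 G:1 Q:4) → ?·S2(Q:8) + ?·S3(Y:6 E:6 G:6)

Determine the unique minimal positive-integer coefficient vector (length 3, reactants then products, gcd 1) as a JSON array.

Y: 6·1 = 6 | 3·0+1·6 = 6
E: 6·1 = 6 | 3·0+1·6 = 6
G: 6·1 = 6 | 3·0+1·6 = 6
Q: 6·4 = 24 | 3·8+1·0 = 24
gcd(6,3,1) = 1

Coefficients: [6, 3, 1]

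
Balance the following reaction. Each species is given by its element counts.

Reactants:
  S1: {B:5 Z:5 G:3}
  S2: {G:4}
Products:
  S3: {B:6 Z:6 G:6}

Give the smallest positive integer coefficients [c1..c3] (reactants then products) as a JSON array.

B: 6·5+3·0 = 30 | 5·6 = 30
Z: 6·5+3·0 = 30 | 5·6 = 30
G: 6·3+3·4 = 30 | 5·6 = 30
gcd(6,3,5) = 1

Coefficients: [6, 3, 5]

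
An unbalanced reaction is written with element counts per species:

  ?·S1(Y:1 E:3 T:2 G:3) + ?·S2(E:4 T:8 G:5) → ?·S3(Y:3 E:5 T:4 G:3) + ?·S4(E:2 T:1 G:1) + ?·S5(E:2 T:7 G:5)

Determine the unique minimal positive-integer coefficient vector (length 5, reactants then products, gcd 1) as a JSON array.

Coefficients: [3, 4, 1, 6, 4]

Y: 3·1+4·0 = 3 | 1·3+6·0+4·0 = 3
E: 3·3+4·4 = 25 | 1·5+6·2+4·2 = 25
T: 3·2+4·8 = 38 | 1·4+6·1+4·7 = 38
G: 3·3+4·5 = 29 | 1·3+6·1+4·5 = 29
gcd(3,4,1,6,4) = 1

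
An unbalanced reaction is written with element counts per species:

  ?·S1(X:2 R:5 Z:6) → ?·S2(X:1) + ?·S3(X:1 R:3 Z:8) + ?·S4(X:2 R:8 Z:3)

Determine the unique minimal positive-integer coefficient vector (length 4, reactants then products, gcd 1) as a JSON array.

Coefficients: [5, 3, 3, 2]

X: 5·2 = 10 | 3·1+3·1+2·2 = 10
R: 5·5 = 25 | 3·0+3·3+2·8 = 25
Z: 5·6 = 30 | 3·0+3·8+2·3 = 30
gcd(5,3,3,2) = 1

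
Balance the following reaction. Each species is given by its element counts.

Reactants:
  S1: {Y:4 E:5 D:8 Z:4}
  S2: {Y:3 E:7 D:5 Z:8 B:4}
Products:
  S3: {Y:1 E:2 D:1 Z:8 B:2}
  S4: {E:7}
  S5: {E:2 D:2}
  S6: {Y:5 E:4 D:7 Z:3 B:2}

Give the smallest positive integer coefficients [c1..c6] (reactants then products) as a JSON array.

Y: 3·4+4·3 = 24 | 4·1+1·0+6·0+4·5 = 24
E: 3·5+4·7 = 43 | 4·2+1·7+6·2+4·4 = 43
D: 3·8+4·5 = 44 | 4·1+1·0+6·2+4·7 = 44
Z: 3·4+4·8 = 44 | 4·8+1·0+6·0+4·3 = 44
B: 3·0+4·4 = 16 | 4·2+1·0+6·0+4·2 = 16
gcd(3,4,4,1,6,4) = 1

Coefficients: [3, 4, 4, 1, 6, 4]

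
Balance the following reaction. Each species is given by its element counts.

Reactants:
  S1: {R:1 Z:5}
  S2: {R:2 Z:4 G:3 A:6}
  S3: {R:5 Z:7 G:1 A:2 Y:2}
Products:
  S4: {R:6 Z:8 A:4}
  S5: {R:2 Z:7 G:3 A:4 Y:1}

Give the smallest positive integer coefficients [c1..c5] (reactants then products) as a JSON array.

Coefficients: [5, 5, 3, 3, 6]

R: 5·1+5·2+3·5 = 30 | 3·6+6·2 = 30
Z: 5·5+5·4+3·7 = 66 | 3·8+6·7 = 66
G: 5·0+5·3+3·1 = 18 | 3·0+6·3 = 18
A: 5·0+5·6+3·2 = 36 | 3·4+6·4 = 36
Y: 5·0+5·0+3·2 = 6 | 3·0+6·1 = 6
gcd(5,5,3,3,6) = 1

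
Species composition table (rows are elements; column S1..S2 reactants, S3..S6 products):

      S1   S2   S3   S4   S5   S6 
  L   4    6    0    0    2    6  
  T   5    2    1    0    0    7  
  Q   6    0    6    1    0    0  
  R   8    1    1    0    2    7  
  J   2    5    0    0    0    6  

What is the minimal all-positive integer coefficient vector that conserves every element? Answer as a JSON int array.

L: 4·4+2·6 = 28 | 3·0+6·0+5·2+3·6 = 28
T: 4·5+2·2 = 24 | 3·1+6·0+5·0+3·7 = 24
Q: 4·6+2·0 = 24 | 3·6+6·1+5·0+3·0 = 24
R: 4·8+2·1 = 34 | 3·1+6·0+5·2+3·7 = 34
J: 4·2+2·5 = 18 | 3·0+6·0+5·0+3·6 = 18
gcd(4,2,3,6,5,3) = 1

Coefficients: [4, 2, 3, 6, 5, 3]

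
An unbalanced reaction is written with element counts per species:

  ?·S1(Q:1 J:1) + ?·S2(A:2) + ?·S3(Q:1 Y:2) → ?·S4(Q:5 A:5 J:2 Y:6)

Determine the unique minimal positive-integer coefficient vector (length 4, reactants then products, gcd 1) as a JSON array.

Coefficients: [4, 5, 6, 2]

Q: 4·1+5·0+6·1 = 10 | 2·5 = 10
A: 4·0+5·2+6·0 = 10 | 2·5 = 10
J: 4·1+5·0+6·0 = 4 | 2·2 = 4
Y: 4·0+5·0+6·2 = 12 | 2·6 = 12
gcd(4,5,6,2) = 1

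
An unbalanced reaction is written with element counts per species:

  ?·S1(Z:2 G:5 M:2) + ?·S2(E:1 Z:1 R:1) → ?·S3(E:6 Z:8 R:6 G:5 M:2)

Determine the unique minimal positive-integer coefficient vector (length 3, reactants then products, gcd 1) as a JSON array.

E: 1·0+6·1 = 6 | 1·6 = 6
Z: 1·2+6·1 = 8 | 1·8 = 8
R: 1·0+6·1 = 6 | 1·6 = 6
G: 1·5+6·0 = 5 | 1·5 = 5
M: 1·2+6·0 = 2 | 1·2 = 2
gcd(1,6,1) = 1

Coefficients: [1, 6, 1]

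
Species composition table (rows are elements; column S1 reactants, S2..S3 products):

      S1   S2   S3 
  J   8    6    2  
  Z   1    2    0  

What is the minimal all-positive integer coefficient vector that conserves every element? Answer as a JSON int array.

Coefficients: [2, 1, 5]

J: 2·8 = 16 | 1·6+5·2 = 16
Z: 2·1 = 2 | 1·2+5·0 = 2
gcd(2,1,5) = 1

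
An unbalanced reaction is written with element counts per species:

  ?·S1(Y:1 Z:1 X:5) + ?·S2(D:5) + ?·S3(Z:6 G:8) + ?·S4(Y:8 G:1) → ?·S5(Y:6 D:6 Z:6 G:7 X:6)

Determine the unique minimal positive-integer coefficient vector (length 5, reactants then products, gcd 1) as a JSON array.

Coefficients: [6, 6, 4, 3, 5]

Y: 6·1+6·0+4·0+3·8 = 30 | 5·6 = 30
D: 6·0+6·5+4·0+3·0 = 30 | 5·6 = 30
Z: 6·1+6·0+4·6+3·0 = 30 | 5·6 = 30
G: 6·0+6·0+4·8+3·1 = 35 | 5·7 = 35
X: 6·5+6·0+4·0+3·0 = 30 | 5·6 = 30
gcd(6,6,4,3,5) = 1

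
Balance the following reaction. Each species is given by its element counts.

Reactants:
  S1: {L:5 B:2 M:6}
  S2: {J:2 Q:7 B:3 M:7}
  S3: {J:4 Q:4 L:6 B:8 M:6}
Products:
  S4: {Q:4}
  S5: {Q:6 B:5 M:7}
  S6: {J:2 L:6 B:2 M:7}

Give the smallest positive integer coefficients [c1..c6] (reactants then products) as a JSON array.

Coefficients: [6, 4, 1, 2, 4, 6]

J: 6·0+4·2+1·4 = 12 | 2·0+4·0+6·2 = 12
Q: 6·0+4·7+1·4 = 32 | 2·4+4·6+6·0 = 32
L: 6·5+4·0+1·6 = 36 | 2·0+4·0+6·6 = 36
B: 6·2+4·3+1·8 = 32 | 2·0+4·5+6·2 = 32
M: 6·6+4·7+1·6 = 70 | 2·0+4·7+6·7 = 70
gcd(6,4,1,2,4,6) = 1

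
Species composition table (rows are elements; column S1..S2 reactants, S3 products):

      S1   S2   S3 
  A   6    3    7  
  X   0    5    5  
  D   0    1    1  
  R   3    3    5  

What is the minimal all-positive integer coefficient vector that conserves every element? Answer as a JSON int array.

A: 2·6+3·3 = 21 | 3·7 = 21
X: 2·0+3·5 = 15 | 3·5 = 15
D: 2·0+3·1 = 3 | 3·1 = 3
R: 2·3+3·3 = 15 | 3·5 = 15
gcd(2,3,3) = 1

Coefficients: [2, 3, 3]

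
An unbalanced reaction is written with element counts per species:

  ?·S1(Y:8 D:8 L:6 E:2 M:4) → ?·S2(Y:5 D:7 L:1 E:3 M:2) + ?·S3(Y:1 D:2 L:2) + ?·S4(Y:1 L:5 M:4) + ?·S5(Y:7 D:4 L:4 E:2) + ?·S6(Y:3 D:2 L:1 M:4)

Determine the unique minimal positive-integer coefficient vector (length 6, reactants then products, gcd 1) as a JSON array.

Y: 5·8 = 40 | 2·5+6·1+1·1+2·7+3·3 = 40
D: 5·8 = 40 | 2·7+6·2+1·0+2·4+3·2 = 40
L: 5·6 = 30 | 2·1+6·2+1·5+2·4+3·1 = 30
E: 5·2 = 10 | 2·3+6·0+1·0+2·2+3·0 = 10
M: 5·4 = 20 | 2·2+6·0+1·4+2·0+3·4 = 20
gcd(5,2,6,1,2,3) = 1

Coefficients: [5, 2, 6, 1, 2, 3]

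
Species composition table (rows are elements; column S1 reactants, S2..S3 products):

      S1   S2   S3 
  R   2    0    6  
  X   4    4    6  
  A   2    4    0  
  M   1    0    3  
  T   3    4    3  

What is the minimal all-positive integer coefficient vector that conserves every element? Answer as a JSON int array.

R: 6·2 = 12 | 3·0+2·6 = 12
X: 6·4 = 24 | 3·4+2·6 = 24
A: 6·2 = 12 | 3·4+2·0 = 12
M: 6·1 = 6 | 3·0+2·3 = 6
T: 6·3 = 18 | 3·4+2·3 = 18
gcd(6,3,2) = 1

Coefficients: [6, 3, 2]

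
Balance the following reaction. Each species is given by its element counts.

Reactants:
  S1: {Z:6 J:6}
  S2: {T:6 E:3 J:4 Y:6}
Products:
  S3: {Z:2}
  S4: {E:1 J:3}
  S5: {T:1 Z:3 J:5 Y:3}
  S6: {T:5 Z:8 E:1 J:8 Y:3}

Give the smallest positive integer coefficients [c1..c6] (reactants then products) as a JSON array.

T: 5·0+2·6 = 12 | 4·0+4·0+2·1+2·5 = 12
Z: 5·6+2·0 = 30 | 4·2+4·0+2·3+2·8 = 30
E: 5·0+2·3 = 6 | 4·0+4·1+2·0+2·1 = 6
J: 5·6+2·4 = 38 | 4·0+4·3+2·5+2·8 = 38
Y: 5·0+2·6 = 12 | 4·0+4·0+2·3+2·3 = 12
gcd(5,2,4,4,2,2) = 1

Coefficients: [5, 2, 4, 4, 2, 2]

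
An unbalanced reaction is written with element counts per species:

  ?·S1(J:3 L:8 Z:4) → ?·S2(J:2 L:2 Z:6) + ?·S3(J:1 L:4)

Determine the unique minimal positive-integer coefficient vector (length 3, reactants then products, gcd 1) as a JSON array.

Coefficients: [3, 2, 5]

J: 3·3 = 9 | 2·2+5·1 = 9
L: 3·8 = 24 | 2·2+5·4 = 24
Z: 3·4 = 12 | 2·6+5·0 = 12
gcd(3,2,5) = 1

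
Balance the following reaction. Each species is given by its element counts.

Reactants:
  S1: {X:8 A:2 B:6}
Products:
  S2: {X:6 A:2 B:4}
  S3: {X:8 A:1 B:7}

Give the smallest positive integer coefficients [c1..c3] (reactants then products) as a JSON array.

X: 5·8 = 40 | 4·6+2·8 = 40
A: 5·2 = 10 | 4·2+2·1 = 10
B: 5·6 = 30 | 4·4+2·7 = 30
gcd(5,4,2) = 1

Coefficients: [5, 4, 2]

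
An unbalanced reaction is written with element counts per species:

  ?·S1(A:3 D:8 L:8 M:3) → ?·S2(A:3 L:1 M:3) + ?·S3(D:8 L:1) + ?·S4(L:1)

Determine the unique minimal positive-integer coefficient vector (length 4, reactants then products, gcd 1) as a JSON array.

A: 1·3 = 3 | 1·3+1·0+6·0 = 3
D: 1·8 = 8 | 1·0+1·8+6·0 = 8
L: 1·8 = 8 | 1·1+1·1+6·1 = 8
M: 1·3 = 3 | 1·3+1·0+6·0 = 3
gcd(1,1,1,6) = 1

Coefficients: [1, 1, 1, 6]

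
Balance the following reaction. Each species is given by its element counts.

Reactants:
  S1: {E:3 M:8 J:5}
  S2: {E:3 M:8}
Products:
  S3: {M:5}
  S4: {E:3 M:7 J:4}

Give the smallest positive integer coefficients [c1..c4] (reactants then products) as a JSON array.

Coefficients: [4, 1, 1, 5]

E: 4·3+1·3 = 15 | 1·0+5·3 = 15
M: 4·8+1·8 = 40 | 1·5+5·7 = 40
J: 4·5+1·0 = 20 | 1·0+5·4 = 20
gcd(4,1,1,5) = 1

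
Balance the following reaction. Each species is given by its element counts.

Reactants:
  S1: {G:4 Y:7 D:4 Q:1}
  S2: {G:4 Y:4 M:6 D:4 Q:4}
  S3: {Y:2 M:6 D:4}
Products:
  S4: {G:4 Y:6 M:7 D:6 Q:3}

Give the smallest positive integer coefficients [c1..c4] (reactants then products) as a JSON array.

Coefficients: [2, 4, 3, 6]

G: 2·4+4·4+3·0 = 24 | 6·4 = 24
Y: 2·7+4·4+3·2 = 36 | 6·6 = 36
M: 2·0+4·6+3·6 = 42 | 6·7 = 42
D: 2·4+4·4+3·4 = 36 | 6·6 = 36
Q: 2·1+4·4+3·0 = 18 | 6·3 = 18
gcd(2,4,3,6) = 1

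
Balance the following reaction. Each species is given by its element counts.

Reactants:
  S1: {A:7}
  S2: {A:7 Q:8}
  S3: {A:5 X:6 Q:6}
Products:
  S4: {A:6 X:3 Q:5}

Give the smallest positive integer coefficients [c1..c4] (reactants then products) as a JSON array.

A: 1·7+1·7+2·5 = 24 | 4·6 = 24
X: 1·0+1·0+2·6 = 12 | 4·3 = 12
Q: 1·0+1·8+2·6 = 20 | 4·5 = 20
gcd(1,1,2,4) = 1

Coefficients: [1, 1, 2, 4]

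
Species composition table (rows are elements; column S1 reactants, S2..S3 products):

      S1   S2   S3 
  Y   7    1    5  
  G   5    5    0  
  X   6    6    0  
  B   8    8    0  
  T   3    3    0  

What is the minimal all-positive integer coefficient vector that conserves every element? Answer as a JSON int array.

Y: 5·7 = 35 | 5·1+6·5 = 35
G: 5·5 = 25 | 5·5+6·0 = 25
X: 5·6 = 30 | 5·6+6·0 = 30
B: 5·8 = 40 | 5·8+6·0 = 40
T: 5·3 = 15 | 5·3+6·0 = 15
gcd(5,5,6) = 1

Coefficients: [5, 5, 6]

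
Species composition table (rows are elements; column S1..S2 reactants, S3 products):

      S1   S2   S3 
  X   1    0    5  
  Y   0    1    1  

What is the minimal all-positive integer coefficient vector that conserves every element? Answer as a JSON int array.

Coefficients: [5, 1, 1]

X: 5·1+1·0 = 5 | 1·5 = 5
Y: 5·0+1·1 = 1 | 1·1 = 1
gcd(5,1,1) = 1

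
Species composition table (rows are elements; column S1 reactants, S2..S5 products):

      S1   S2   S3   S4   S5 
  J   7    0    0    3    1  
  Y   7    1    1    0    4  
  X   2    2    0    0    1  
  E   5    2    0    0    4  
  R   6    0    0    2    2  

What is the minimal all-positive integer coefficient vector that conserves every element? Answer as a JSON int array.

J: 2·7 = 14 | 1·0+5·0+4·3+2·1 = 14
Y: 2·7 = 14 | 1·1+5·1+4·0+2·4 = 14
X: 2·2 = 4 | 1·2+5·0+4·0+2·1 = 4
E: 2·5 = 10 | 1·2+5·0+4·0+2·4 = 10
R: 2·6 = 12 | 1·0+5·0+4·2+2·2 = 12
gcd(2,1,5,4,2) = 1

Coefficients: [2, 1, 5, 4, 2]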